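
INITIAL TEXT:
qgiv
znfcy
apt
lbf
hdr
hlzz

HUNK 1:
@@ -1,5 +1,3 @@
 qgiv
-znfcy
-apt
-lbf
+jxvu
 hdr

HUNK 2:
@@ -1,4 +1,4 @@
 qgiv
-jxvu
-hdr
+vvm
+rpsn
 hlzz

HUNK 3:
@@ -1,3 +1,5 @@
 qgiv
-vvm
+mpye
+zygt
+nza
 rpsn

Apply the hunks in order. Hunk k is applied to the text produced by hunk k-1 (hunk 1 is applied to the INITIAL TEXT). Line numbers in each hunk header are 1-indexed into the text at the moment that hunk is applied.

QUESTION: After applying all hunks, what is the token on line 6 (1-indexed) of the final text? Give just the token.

Hunk 1: at line 1 remove [znfcy,apt,lbf] add [jxvu] -> 4 lines: qgiv jxvu hdr hlzz
Hunk 2: at line 1 remove [jxvu,hdr] add [vvm,rpsn] -> 4 lines: qgiv vvm rpsn hlzz
Hunk 3: at line 1 remove [vvm] add [mpye,zygt,nza] -> 6 lines: qgiv mpye zygt nza rpsn hlzz
Final line 6: hlzz

Answer: hlzz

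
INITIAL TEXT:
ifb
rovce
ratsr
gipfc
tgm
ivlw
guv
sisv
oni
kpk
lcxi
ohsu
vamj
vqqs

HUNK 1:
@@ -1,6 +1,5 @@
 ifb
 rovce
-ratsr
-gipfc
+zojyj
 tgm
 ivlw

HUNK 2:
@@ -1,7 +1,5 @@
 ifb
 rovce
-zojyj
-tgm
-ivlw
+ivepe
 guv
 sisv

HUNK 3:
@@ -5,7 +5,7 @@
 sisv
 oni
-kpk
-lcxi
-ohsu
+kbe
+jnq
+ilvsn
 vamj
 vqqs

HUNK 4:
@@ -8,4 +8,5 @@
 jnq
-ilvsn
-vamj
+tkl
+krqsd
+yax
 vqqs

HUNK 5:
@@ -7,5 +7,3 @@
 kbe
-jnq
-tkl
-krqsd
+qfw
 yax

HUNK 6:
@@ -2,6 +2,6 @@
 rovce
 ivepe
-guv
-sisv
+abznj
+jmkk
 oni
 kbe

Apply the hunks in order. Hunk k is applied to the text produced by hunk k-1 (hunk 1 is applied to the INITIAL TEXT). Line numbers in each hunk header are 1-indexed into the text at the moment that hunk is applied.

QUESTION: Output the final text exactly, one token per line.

Hunk 1: at line 1 remove [ratsr,gipfc] add [zojyj] -> 13 lines: ifb rovce zojyj tgm ivlw guv sisv oni kpk lcxi ohsu vamj vqqs
Hunk 2: at line 1 remove [zojyj,tgm,ivlw] add [ivepe] -> 11 lines: ifb rovce ivepe guv sisv oni kpk lcxi ohsu vamj vqqs
Hunk 3: at line 5 remove [kpk,lcxi,ohsu] add [kbe,jnq,ilvsn] -> 11 lines: ifb rovce ivepe guv sisv oni kbe jnq ilvsn vamj vqqs
Hunk 4: at line 8 remove [ilvsn,vamj] add [tkl,krqsd,yax] -> 12 lines: ifb rovce ivepe guv sisv oni kbe jnq tkl krqsd yax vqqs
Hunk 5: at line 7 remove [jnq,tkl,krqsd] add [qfw] -> 10 lines: ifb rovce ivepe guv sisv oni kbe qfw yax vqqs
Hunk 6: at line 2 remove [guv,sisv] add [abznj,jmkk] -> 10 lines: ifb rovce ivepe abznj jmkk oni kbe qfw yax vqqs

Answer: ifb
rovce
ivepe
abznj
jmkk
oni
kbe
qfw
yax
vqqs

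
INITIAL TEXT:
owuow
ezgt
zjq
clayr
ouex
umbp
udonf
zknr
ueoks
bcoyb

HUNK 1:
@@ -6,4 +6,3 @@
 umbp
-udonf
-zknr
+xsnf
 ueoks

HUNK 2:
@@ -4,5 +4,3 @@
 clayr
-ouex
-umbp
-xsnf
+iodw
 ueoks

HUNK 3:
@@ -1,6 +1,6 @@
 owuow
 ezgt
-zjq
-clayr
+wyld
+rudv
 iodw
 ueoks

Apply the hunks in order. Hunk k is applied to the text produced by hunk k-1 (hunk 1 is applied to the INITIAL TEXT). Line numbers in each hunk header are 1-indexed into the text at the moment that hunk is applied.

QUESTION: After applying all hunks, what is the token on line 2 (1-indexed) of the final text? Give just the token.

Answer: ezgt

Derivation:
Hunk 1: at line 6 remove [udonf,zknr] add [xsnf] -> 9 lines: owuow ezgt zjq clayr ouex umbp xsnf ueoks bcoyb
Hunk 2: at line 4 remove [ouex,umbp,xsnf] add [iodw] -> 7 lines: owuow ezgt zjq clayr iodw ueoks bcoyb
Hunk 3: at line 1 remove [zjq,clayr] add [wyld,rudv] -> 7 lines: owuow ezgt wyld rudv iodw ueoks bcoyb
Final line 2: ezgt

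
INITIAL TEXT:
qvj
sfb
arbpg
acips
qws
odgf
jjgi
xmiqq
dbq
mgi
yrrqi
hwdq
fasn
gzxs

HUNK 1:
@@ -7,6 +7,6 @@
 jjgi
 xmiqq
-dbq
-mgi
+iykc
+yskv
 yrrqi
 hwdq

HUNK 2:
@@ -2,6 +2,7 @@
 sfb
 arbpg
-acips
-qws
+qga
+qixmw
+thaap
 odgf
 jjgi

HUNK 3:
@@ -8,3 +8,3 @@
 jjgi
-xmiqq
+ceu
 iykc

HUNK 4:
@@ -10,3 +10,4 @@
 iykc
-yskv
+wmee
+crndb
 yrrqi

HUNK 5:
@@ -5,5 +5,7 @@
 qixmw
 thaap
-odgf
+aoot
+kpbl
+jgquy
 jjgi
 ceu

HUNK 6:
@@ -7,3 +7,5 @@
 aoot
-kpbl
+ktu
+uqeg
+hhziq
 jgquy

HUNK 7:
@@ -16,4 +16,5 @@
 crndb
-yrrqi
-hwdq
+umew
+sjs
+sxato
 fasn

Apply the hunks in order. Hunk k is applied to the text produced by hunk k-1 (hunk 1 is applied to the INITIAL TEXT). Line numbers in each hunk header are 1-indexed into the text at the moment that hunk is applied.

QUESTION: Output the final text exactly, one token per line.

Hunk 1: at line 7 remove [dbq,mgi] add [iykc,yskv] -> 14 lines: qvj sfb arbpg acips qws odgf jjgi xmiqq iykc yskv yrrqi hwdq fasn gzxs
Hunk 2: at line 2 remove [acips,qws] add [qga,qixmw,thaap] -> 15 lines: qvj sfb arbpg qga qixmw thaap odgf jjgi xmiqq iykc yskv yrrqi hwdq fasn gzxs
Hunk 3: at line 8 remove [xmiqq] add [ceu] -> 15 lines: qvj sfb arbpg qga qixmw thaap odgf jjgi ceu iykc yskv yrrqi hwdq fasn gzxs
Hunk 4: at line 10 remove [yskv] add [wmee,crndb] -> 16 lines: qvj sfb arbpg qga qixmw thaap odgf jjgi ceu iykc wmee crndb yrrqi hwdq fasn gzxs
Hunk 5: at line 5 remove [odgf] add [aoot,kpbl,jgquy] -> 18 lines: qvj sfb arbpg qga qixmw thaap aoot kpbl jgquy jjgi ceu iykc wmee crndb yrrqi hwdq fasn gzxs
Hunk 6: at line 7 remove [kpbl] add [ktu,uqeg,hhziq] -> 20 lines: qvj sfb arbpg qga qixmw thaap aoot ktu uqeg hhziq jgquy jjgi ceu iykc wmee crndb yrrqi hwdq fasn gzxs
Hunk 7: at line 16 remove [yrrqi,hwdq] add [umew,sjs,sxato] -> 21 lines: qvj sfb arbpg qga qixmw thaap aoot ktu uqeg hhziq jgquy jjgi ceu iykc wmee crndb umew sjs sxato fasn gzxs

Answer: qvj
sfb
arbpg
qga
qixmw
thaap
aoot
ktu
uqeg
hhziq
jgquy
jjgi
ceu
iykc
wmee
crndb
umew
sjs
sxato
fasn
gzxs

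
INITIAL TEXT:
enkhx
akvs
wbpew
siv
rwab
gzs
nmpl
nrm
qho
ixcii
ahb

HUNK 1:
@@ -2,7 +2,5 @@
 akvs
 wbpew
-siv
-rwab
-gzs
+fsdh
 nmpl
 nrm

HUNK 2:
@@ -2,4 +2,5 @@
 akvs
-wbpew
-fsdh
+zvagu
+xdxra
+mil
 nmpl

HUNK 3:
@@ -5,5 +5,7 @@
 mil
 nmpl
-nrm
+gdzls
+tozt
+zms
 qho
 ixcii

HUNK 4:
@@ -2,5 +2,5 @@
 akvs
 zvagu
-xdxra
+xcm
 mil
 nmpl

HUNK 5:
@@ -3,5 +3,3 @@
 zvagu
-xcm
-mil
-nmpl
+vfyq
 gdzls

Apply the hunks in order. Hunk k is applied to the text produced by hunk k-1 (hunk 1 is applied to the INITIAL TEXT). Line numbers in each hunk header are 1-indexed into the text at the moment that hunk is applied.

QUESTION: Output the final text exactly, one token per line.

Answer: enkhx
akvs
zvagu
vfyq
gdzls
tozt
zms
qho
ixcii
ahb

Derivation:
Hunk 1: at line 2 remove [siv,rwab,gzs] add [fsdh] -> 9 lines: enkhx akvs wbpew fsdh nmpl nrm qho ixcii ahb
Hunk 2: at line 2 remove [wbpew,fsdh] add [zvagu,xdxra,mil] -> 10 lines: enkhx akvs zvagu xdxra mil nmpl nrm qho ixcii ahb
Hunk 3: at line 5 remove [nrm] add [gdzls,tozt,zms] -> 12 lines: enkhx akvs zvagu xdxra mil nmpl gdzls tozt zms qho ixcii ahb
Hunk 4: at line 2 remove [xdxra] add [xcm] -> 12 lines: enkhx akvs zvagu xcm mil nmpl gdzls tozt zms qho ixcii ahb
Hunk 5: at line 3 remove [xcm,mil,nmpl] add [vfyq] -> 10 lines: enkhx akvs zvagu vfyq gdzls tozt zms qho ixcii ahb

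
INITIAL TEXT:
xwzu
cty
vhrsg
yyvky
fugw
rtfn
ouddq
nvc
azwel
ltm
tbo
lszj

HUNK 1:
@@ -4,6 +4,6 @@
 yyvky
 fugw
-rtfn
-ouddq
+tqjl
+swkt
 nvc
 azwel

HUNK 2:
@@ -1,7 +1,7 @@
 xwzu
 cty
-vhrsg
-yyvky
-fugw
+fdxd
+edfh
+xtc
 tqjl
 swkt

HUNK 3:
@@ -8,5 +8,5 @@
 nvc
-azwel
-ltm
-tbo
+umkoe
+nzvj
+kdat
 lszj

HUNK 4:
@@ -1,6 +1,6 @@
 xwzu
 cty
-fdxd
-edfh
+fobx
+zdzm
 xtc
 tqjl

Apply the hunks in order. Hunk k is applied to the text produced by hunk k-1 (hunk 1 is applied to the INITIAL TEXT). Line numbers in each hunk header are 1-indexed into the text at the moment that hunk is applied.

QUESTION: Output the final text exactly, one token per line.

Answer: xwzu
cty
fobx
zdzm
xtc
tqjl
swkt
nvc
umkoe
nzvj
kdat
lszj

Derivation:
Hunk 1: at line 4 remove [rtfn,ouddq] add [tqjl,swkt] -> 12 lines: xwzu cty vhrsg yyvky fugw tqjl swkt nvc azwel ltm tbo lszj
Hunk 2: at line 1 remove [vhrsg,yyvky,fugw] add [fdxd,edfh,xtc] -> 12 lines: xwzu cty fdxd edfh xtc tqjl swkt nvc azwel ltm tbo lszj
Hunk 3: at line 8 remove [azwel,ltm,tbo] add [umkoe,nzvj,kdat] -> 12 lines: xwzu cty fdxd edfh xtc tqjl swkt nvc umkoe nzvj kdat lszj
Hunk 4: at line 1 remove [fdxd,edfh] add [fobx,zdzm] -> 12 lines: xwzu cty fobx zdzm xtc tqjl swkt nvc umkoe nzvj kdat lszj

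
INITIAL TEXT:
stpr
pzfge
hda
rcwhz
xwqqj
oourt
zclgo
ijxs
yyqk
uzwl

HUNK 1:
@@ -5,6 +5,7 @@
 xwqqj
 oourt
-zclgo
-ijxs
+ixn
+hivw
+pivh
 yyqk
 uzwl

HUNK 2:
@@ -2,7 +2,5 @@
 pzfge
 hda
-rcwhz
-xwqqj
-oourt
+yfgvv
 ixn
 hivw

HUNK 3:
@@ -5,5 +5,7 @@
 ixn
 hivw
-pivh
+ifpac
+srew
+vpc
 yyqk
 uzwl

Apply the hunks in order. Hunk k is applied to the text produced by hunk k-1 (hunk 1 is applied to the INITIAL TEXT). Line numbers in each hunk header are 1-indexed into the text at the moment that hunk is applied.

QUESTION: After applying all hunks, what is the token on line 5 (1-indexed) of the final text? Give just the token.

Hunk 1: at line 5 remove [zclgo,ijxs] add [ixn,hivw,pivh] -> 11 lines: stpr pzfge hda rcwhz xwqqj oourt ixn hivw pivh yyqk uzwl
Hunk 2: at line 2 remove [rcwhz,xwqqj,oourt] add [yfgvv] -> 9 lines: stpr pzfge hda yfgvv ixn hivw pivh yyqk uzwl
Hunk 3: at line 5 remove [pivh] add [ifpac,srew,vpc] -> 11 lines: stpr pzfge hda yfgvv ixn hivw ifpac srew vpc yyqk uzwl
Final line 5: ixn

Answer: ixn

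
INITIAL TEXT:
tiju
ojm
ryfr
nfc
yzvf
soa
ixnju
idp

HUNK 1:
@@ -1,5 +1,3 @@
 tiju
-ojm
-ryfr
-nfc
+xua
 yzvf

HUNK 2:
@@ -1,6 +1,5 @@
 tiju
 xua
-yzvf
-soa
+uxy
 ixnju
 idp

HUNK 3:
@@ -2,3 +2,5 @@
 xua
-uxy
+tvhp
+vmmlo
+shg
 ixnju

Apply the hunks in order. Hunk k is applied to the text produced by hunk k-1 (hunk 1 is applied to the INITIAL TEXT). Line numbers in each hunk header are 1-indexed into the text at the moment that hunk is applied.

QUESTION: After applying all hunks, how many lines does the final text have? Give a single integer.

Hunk 1: at line 1 remove [ojm,ryfr,nfc] add [xua] -> 6 lines: tiju xua yzvf soa ixnju idp
Hunk 2: at line 1 remove [yzvf,soa] add [uxy] -> 5 lines: tiju xua uxy ixnju idp
Hunk 3: at line 2 remove [uxy] add [tvhp,vmmlo,shg] -> 7 lines: tiju xua tvhp vmmlo shg ixnju idp
Final line count: 7

Answer: 7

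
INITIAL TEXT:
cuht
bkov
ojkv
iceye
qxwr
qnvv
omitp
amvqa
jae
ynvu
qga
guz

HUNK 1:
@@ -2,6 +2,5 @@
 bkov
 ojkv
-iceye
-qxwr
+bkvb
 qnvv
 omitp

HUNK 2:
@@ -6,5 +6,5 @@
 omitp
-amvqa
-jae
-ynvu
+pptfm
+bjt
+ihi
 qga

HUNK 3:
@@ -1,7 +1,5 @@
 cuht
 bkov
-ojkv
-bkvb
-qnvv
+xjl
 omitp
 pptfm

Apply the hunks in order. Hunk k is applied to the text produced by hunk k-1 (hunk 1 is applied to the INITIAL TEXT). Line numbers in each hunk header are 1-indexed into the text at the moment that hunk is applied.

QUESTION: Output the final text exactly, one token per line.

Answer: cuht
bkov
xjl
omitp
pptfm
bjt
ihi
qga
guz

Derivation:
Hunk 1: at line 2 remove [iceye,qxwr] add [bkvb] -> 11 lines: cuht bkov ojkv bkvb qnvv omitp amvqa jae ynvu qga guz
Hunk 2: at line 6 remove [amvqa,jae,ynvu] add [pptfm,bjt,ihi] -> 11 lines: cuht bkov ojkv bkvb qnvv omitp pptfm bjt ihi qga guz
Hunk 3: at line 1 remove [ojkv,bkvb,qnvv] add [xjl] -> 9 lines: cuht bkov xjl omitp pptfm bjt ihi qga guz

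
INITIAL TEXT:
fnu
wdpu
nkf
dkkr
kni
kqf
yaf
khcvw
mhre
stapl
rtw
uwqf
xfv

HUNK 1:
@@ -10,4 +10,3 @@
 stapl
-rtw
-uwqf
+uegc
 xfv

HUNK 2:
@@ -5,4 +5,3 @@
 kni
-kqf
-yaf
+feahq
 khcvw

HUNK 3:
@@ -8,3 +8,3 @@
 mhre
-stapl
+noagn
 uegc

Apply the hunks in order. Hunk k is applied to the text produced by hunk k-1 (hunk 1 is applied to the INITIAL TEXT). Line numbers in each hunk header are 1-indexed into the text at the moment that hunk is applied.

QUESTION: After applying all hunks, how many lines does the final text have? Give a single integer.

Answer: 11

Derivation:
Hunk 1: at line 10 remove [rtw,uwqf] add [uegc] -> 12 lines: fnu wdpu nkf dkkr kni kqf yaf khcvw mhre stapl uegc xfv
Hunk 2: at line 5 remove [kqf,yaf] add [feahq] -> 11 lines: fnu wdpu nkf dkkr kni feahq khcvw mhre stapl uegc xfv
Hunk 3: at line 8 remove [stapl] add [noagn] -> 11 lines: fnu wdpu nkf dkkr kni feahq khcvw mhre noagn uegc xfv
Final line count: 11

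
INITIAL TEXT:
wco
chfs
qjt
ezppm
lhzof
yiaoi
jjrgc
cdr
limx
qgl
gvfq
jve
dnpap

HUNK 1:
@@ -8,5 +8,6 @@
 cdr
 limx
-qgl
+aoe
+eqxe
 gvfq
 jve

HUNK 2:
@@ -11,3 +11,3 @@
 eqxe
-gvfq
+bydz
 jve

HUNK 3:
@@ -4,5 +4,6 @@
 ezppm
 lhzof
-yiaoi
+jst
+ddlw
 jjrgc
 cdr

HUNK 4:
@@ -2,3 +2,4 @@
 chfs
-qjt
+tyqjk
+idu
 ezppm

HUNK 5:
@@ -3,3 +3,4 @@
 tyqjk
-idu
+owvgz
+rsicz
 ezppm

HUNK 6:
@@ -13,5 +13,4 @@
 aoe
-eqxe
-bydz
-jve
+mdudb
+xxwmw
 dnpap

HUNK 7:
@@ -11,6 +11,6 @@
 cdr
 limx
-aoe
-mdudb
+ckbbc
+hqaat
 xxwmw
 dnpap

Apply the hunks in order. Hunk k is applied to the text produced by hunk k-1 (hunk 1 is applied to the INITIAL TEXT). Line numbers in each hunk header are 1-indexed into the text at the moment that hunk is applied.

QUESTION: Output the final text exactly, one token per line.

Answer: wco
chfs
tyqjk
owvgz
rsicz
ezppm
lhzof
jst
ddlw
jjrgc
cdr
limx
ckbbc
hqaat
xxwmw
dnpap

Derivation:
Hunk 1: at line 8 remove [qgl] add [aoe,eqxe] -> 14 lines: wco chfs qjt ezppm lhzof yiaoi jjrgc cdr limx aoe eqxe gvfq jve dnpap
Hunk 2: at line 11 remove [gvfq] add [bydz] -> 14 lines: wco chfs qjt ezppm lhzof yiaoi jjrgc cdr limx aoe eqxe bydz jve dnpap
Hunk 3: at line 4 remove [yiaoi] add [jst,ddlw] -> 15 lines: wco chfs qjt ezppm lhzof jst ddlw jjrgc cdr limx aoe eqxe bydz jve dnpap
Hunk 4: at line 2 remove [qjt] add [tyqjk,idu] -> 16 lines: wco chfs tyqjk idu ezppm lhzof jst ddlw jjrgc cdr limx aoe eqxe bydz jve dnpap
Hunk 5: at line 3 remove [idu] add [owvgz,rsicz] -> 17 lines: wco chfs tyqjk owvgz rsicz ezppm lhzof jst ddlw jjrgc cdr limx aoe eqxe bydz jve dnpap
Hunk 6: at line 13 remove [eqxe,bydz,jve] add [mdudb,xxwmw] -> 16 lines: wco chfs tyqjk owvgz rsicz ezppm lhzof jst ddlw jjrgc cdr limx aoe mdudb xxwmw dnpap
Hunk 7: at line 11 remove [aoe,mdudb] add [ckbbc,hqaat] -> 16 lines: wco chfs tyqjk owvgz rsicz ezppm lhzof jst ddlw jjrgc cdr limx ckbbc hqaat xxwmw dnpap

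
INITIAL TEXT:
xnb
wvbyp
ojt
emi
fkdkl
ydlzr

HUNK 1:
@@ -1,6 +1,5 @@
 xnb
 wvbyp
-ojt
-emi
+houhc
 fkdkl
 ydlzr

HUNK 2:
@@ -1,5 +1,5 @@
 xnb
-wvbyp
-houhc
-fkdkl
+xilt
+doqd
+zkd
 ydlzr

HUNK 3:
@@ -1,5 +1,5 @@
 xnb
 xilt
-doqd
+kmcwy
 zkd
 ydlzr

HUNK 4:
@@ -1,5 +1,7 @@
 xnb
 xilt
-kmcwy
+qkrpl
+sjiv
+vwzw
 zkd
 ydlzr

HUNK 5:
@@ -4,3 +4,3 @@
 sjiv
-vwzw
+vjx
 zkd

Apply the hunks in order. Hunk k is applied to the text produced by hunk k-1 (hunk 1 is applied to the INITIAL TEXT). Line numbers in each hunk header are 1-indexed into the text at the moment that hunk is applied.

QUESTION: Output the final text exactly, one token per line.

Hunk 1: at line 1 remove [ojt,emi] add [houhc] -> 5 lines: xnb wvbyp houhc fkdkl ydlzr
Hunk 2: at line 1 remove [wvbyp,houhc,fkdkl] add [xilt,doqd,zkd] -> 5 lines: xnb xilt doqd zkd ydlzr
Hunk 3: at line 1 remove [doqd] add [kmcwy] -> 5 lines: xnb xilt kmcwy zkd ydlzr
Hunk 4: at line 1 remove [kmcwy] add [qkrpl,sjiv,vwzw] -> 7 lines: xnb xilt qkrpl sjiv vwzw zkd ydlzr
Hunk 5: at line 4 remove [vwzw] add [vjx] -> 7 lines: xnb xilt qkrpl sjiv vjx zkd ydlzr

Answer: xnb
xilt
qkrpl
sjiv
vjx
zkd
ydlzr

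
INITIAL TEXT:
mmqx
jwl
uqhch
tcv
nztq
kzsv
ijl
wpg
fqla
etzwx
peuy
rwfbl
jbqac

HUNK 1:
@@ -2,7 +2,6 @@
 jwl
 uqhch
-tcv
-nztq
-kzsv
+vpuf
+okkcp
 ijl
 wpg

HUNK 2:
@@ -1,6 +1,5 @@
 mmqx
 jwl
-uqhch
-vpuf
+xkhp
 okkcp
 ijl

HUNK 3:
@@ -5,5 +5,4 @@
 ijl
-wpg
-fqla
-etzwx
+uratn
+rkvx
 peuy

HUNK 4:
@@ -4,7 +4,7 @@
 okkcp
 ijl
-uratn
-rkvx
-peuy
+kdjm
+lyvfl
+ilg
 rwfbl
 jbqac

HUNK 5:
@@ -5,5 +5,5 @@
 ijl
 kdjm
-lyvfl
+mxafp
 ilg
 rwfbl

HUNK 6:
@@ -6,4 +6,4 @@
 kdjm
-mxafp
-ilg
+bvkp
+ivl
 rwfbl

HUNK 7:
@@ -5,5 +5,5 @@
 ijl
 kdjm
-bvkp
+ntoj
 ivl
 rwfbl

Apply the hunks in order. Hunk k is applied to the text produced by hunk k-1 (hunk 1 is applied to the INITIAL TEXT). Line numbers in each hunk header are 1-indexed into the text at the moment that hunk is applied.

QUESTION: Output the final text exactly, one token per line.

Hunk 1: at line 2 remove [tcv,nztq,kzsv] add [vpuf,okkcp] -> 12 lines: mmqx jwl uqhch vpuf okkcp ijl wpg fqla etzwx peuy rwfbl jbqac
Hunk 2: at line 1 remove [uqhch,vpuf] add [xkhp] -> 11 lines: mmqx jwl xkhp okkcp ijl wpg fqla etzwx peuy rwfbl jbqac
Hunk 3: at line 5 remove [wpg,fqla,etzwx] add [uratn,rkvx] -> 10 lines: mmqx jwl xkhp okkcp ijl uratn rkvx peuy rwfbl jbqac
Hunk 4: at line 4 remove [uratn,rkvx,peuy] add [kdjm,lyvfl,ilg] -> 10 lines: mmqx jwl xkhp okkcp ijl kdjm lyvfl ilg rwfbl jbqac
Hunk 5: at line 5 remove [lyvfl] add [mxafp] -> 10 lines: mmqx jwl xkhp okkcp ijl kdjm mxafp ilg rwfbl jbqac
Hunk 6: at line 6 remove [mxafp,ilg] add [bvkp,ivl] -> 10 lines: mmqx jwl xkhp okkcp ijl kdjm bvkp ivl rwfbl jbqac
Hunk 7: at line 5 remove [bvkp] add [ntoj] -> 10 lines: mmqx jwl xkhp okkcp ijl kdjm ntoj ivl rwfbl jbqac

Answer: mmqx
jwl
xkhp
okkcp
ijl
kdjm
ntoj
ivl
rwfbl
jbqac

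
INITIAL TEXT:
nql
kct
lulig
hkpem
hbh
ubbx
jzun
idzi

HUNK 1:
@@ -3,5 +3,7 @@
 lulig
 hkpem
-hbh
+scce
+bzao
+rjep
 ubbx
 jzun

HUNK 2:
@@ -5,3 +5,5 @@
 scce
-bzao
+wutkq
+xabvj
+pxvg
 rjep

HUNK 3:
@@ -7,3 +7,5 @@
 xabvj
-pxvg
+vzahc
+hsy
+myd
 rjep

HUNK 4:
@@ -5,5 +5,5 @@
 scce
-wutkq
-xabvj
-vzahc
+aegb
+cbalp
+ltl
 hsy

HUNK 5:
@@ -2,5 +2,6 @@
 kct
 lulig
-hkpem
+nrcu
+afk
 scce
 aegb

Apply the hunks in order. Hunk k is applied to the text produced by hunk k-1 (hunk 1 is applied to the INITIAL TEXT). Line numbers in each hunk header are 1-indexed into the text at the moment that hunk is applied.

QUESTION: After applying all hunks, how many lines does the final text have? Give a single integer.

Answer: 15

Derivation:
Hunk 1: at line 3 remove [hbh] add [scce,bzao,rjep] -> 10 lines: nql kct lulig hkpem scce bzao rjep ubbx jzun idzi
Hunk 2: at line 5 remove [bzao] add [wutkq,xabvj,pxvg] -> 12 lines: nql kct lulig hkpem scce wutkq xabvj pxvg rjep ubbx jzun idzi
Hunk 3: at line 7 remove [pxvg] add [vzahc,hsy,myd] -> 14 lines: nql kct lulig hkpem scce wutkq xabvj vzahc hsy myd rjep ubbx jzun idzi
Hunk 4: at line 5 remove [wutkq,xabvj,vzahc] add [aegb,cbalp,ltl] -> 14 lines: nql kct lulig hkpem scce aegb cbalp ltl hsy myd rjep ubbx jzun idzi
Hunk 5: at line 2 remove [hkpem] add [nrcu,afk] -> 15 lines: nql kct lulig nrcu afk scce aegb cbalp ltl hsy myd rjep ubbx jzun idzi
Final line count: 15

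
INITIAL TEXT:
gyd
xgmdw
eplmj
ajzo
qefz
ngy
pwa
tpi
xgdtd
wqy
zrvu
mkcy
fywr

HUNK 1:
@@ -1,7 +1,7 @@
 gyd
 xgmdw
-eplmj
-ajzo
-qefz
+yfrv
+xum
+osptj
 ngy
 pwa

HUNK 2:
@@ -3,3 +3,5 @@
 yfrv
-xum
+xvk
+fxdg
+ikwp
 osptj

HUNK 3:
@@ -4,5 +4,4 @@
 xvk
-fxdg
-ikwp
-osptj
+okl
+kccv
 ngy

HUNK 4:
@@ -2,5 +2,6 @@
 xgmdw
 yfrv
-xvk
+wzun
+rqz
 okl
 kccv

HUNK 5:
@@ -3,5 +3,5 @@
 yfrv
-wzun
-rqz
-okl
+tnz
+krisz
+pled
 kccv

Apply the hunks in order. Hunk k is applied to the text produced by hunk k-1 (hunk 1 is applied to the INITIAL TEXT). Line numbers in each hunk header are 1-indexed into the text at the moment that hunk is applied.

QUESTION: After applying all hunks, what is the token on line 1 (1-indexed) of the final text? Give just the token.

Answer: gyd

Derivation:
Hunk 1: at line 1 remove [eplmj,ajzo,qefz] add [yfrv,xum,osptj] -> 13 lines: gyd xgmdw yfrv xum osptj ngy pwa tpi xgdtd wqy zrvu mkcy fywr
Hunk 2: at line 3 remove [xum] add [xvk,fxdg,ikwp] -> 15 lines: gyd xgmdw yfrv xvk fxdg ikwp osptj ngy pwa tpi xgdtd wqy zrvu mkcy fywr
Hunk 3: at line 4 remove [fxdg,ikwp,osptj] add [okl,kccv] -> 14 lines: gyd xgmdw yfrv xvk okl kccv ngy pwa tpi xgdtd wqy zrvu mkcy fywr
Hunk 4: at line 2 remove [xvk] add [wzun,rqz] -> 15 lines: gyd xgmdw yfrv wzun rqz okl kccv ngy pwa tpi xgdtd wqy zrvu mkcy fywr
Hunk 5: at line 3 remove [wzun,rqz,okl] add [tnz,krisz,pled] -> 15 lines: gyd xgmdw yfrv tnz krisz pled kccv ngy pwa tpi xgdtd wqy zrvu mkcy fywr
Final line 1: gyd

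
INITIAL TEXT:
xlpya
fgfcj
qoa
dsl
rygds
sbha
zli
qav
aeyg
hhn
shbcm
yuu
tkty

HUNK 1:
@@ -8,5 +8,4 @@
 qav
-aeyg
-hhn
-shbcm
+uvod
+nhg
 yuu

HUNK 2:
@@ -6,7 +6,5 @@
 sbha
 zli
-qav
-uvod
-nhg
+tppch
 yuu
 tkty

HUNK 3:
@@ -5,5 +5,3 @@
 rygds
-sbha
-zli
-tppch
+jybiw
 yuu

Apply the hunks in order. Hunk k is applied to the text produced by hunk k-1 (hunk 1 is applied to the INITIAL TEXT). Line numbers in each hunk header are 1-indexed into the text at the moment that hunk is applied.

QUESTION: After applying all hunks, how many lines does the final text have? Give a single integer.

Answer: 8

Derivation:
Hunk 1: at line 8 remove [aeyg,hhn,shbcm] add [uvod,nhg] -> 12 lines: xlpya fgfcj qoa dsl rygds sbha zli qav uvod nhg yuu tkty
Hunk 2: at line 6 remove [qav,uvod,nhg] add [tppch] -> 10 lines: xlpya fgfcj qoa dsl rygds sbha zli tppch yuu tkty
Hunk 3: at line 5 remove [sbha,zli,tppch] add [jybiw] -> 8 lines: xlpya fgfcj qoa dsl rygds jybiw yuu tkty
Final line count: 8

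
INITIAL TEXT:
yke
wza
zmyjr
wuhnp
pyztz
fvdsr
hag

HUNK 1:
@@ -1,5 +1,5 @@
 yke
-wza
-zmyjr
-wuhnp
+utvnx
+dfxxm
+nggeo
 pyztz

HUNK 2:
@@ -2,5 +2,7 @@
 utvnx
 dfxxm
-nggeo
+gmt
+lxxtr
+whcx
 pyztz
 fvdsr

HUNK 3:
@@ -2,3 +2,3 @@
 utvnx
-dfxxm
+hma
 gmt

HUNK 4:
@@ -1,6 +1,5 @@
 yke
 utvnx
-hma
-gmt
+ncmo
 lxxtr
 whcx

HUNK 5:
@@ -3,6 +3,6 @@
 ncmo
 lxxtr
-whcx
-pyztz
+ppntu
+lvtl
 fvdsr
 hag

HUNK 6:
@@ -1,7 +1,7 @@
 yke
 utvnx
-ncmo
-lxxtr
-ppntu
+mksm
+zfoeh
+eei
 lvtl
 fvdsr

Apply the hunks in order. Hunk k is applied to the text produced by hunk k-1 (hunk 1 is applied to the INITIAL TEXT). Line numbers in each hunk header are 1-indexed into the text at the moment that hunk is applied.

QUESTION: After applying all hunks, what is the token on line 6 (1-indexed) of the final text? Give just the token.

Hunk 1: at line 1 remove [wza,zmyjr,wuhnp] add [utvnx,dfxxm,nggeo] -> 7 lines: yke utvnx dfxxm nggeo pyztz fvdsr hag
Hunk 2: at line 2 remove [nggeo] add [gmt,lxxtr,whcx] -> 9 lines: yke utvnx dfxxm gmt lxxtr whcx pyztz fvdsr hag
Hunk 3: at line 2 remove [dfxxm] add [hma] -> 9 lines: yke utvnx hma gmt lxxtr whcx pyztz fvdsr hag
Hunk 4: at line 1 remove [hma,gmt] add [ncmo] -> 8 lines: yke utvnx ncmo lxxtr whcx pyztz fvdsr hag
Hunk 5: at line 3 remove [whcx,pyztz] add [ppntu,lvtl] -> 8 lines: yke utvnx ncmo lxxtr ppntu lvtl fvdsr hag
Hunk 6: at line 1 remove [ncmo,lxxtr,ppntu] add [mksm,zfoeh,eei] -> 8 lines: yke utvnx mksm zfoeh eei lvtl fvdsr hag
Final line 6: lvtl

Answer: lvtl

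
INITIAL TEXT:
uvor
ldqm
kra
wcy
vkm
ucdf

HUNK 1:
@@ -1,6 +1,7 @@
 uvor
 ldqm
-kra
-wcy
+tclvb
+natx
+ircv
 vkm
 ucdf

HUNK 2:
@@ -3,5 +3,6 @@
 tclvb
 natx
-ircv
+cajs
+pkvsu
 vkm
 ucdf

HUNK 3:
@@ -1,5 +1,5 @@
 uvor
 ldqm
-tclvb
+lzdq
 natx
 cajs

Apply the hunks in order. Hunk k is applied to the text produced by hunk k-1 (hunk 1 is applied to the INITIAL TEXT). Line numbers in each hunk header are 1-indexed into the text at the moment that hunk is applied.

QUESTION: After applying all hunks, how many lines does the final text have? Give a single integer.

Hunk 1: at line 1 remove [kra,wcy] add [tclvb,natx,ircv] -> 7 lines: uvor ldqm tclvb natx ircv vkm ucdf
Hunk 2: at line 3 remove [ircv] add [cajs,pkvsu] -> 8 lines: uvor ldqm tclvb natx cajs pkvsu vkm ucdf
Hunk 3: at line 1 remove [tclvb] add [lzdq] -> 8 lines: uvor ldqm lzdq natx cajs pkvsu vkm ucdf
Final line count: 8

Answer: 8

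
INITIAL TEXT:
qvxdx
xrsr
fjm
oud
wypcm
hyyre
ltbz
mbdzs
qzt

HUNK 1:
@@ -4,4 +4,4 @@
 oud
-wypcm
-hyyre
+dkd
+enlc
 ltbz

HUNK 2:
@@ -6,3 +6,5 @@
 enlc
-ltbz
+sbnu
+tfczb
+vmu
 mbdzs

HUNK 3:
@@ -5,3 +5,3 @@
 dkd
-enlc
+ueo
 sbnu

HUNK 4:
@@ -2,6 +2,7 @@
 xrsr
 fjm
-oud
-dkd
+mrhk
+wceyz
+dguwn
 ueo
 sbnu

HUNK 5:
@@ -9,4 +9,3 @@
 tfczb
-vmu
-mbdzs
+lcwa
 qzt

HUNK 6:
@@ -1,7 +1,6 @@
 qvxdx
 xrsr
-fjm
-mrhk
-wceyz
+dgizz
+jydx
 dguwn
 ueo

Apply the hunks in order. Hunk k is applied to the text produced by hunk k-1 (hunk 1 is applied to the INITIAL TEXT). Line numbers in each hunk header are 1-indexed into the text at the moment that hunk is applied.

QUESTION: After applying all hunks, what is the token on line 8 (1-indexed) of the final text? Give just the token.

Hunk 1: at line 4 remove [wypcm,hyyre] add [dkd,enlc] -> 9 lines: qvxdx xrsr fjm oud dkd enlc ltbz mbdzs qzt
Hunk 2: at line 6 remove [ltbz] add [sbnu,tfczb,vmu] -> 11 lines: qvxdx xrsr fjm oud dkd enlc sbnu tfczb vmu mbdzs qzt
Hunk 3: at line 5 remove [enlc] add [ueo] -> 11 lines: qvxdx xrsr fjm oud dkd ueo sbnu tfczb vmu mbdzs qzt
Hunk 4: at line 2 remove [oud,dkd] add [mrhk,wceyz,dguwn] -> 12 lines: qvxdx xrsr fjm mrhk wceyz dguwn ueo sbnu tfczb vmu mbdzs qzt
Hunk 5: at line 9 remove [vmu,mbdzs] add [lcwa] -> 11 lines: qvxdx xrsr fjm mrhk wceyz dguwn ueo sbnu tfczb lcwa qzt
Hunk 6: at line 1 remove [fjm,mrhk,wceyz] add [dgizz,jydx] -> 10 lines: qvxdx xrsr dgizz jydx dguwn ueo sbnu tfczb lcwa qzt
Final line 8: tfczb

Answer: tfczb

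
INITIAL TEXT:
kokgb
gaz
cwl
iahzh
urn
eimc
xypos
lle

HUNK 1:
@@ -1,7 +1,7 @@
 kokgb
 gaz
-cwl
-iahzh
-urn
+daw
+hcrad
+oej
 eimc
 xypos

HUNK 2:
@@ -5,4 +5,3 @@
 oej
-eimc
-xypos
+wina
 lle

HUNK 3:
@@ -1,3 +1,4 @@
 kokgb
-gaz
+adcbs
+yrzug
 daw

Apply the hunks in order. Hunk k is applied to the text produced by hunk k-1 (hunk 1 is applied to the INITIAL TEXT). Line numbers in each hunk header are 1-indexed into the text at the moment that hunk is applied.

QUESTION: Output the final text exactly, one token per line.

Answer: kokgb
adcbs
yrzug
daw
hcrad
oej
wina
lle

Derivation:
Hunk 1: at line 1 remove [cwl,iahzh,urn] add [daw,hcrad,oej] -> 8 lines: kokgb gaz daw hcrad oej eimc xypos lle
Hunk 2: at line 5 remove [eimc,xypos] add [wina] -> 7 lines: kokgb gaz daw hcrad oej wina lle
Hunk 3: at line 1 remove [gaz] add [adcbs,yrzug] -> 8 lines: kokgb adcbs yrzug daw hcrad oej wina lle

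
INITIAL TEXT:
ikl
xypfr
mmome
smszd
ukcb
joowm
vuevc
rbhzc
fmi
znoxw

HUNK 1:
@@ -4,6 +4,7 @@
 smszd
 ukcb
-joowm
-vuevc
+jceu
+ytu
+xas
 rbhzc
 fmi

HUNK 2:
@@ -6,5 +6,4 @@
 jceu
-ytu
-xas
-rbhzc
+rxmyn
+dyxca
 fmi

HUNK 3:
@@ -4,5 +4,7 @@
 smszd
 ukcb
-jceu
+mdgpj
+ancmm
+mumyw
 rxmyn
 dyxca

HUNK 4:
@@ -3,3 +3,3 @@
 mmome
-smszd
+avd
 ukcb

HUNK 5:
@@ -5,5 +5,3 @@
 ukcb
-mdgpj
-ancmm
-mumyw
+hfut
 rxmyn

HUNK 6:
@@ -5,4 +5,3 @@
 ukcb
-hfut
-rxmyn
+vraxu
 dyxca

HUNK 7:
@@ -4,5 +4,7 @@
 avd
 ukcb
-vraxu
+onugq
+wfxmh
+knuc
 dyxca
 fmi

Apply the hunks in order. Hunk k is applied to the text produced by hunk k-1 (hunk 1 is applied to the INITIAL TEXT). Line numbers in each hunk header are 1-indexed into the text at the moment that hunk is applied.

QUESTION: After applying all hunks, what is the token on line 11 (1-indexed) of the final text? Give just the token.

Answer: znoxw

Derivation:
Hunk 1: at line 4 remove [joowm,vuevc] add [jceu,ytu,xas] -> 11 lines: ikl xypfr mmome smszd ukcb jceu ytu xas rbhzc fmi znoxw
Hunk 2: at line 6 remove [ytu,xas,rbhzc] add [rxmyn,dyxca] -> 10 lines: ikl xypfr mmome smszd ukcb jceu rxmyn dyxca fmi znoxw
Hunk 3: at line 4 remove [jceu] add [mdgpj,ancmm,mumyw] -> 12 lines: ikl xypfr mmome smszd ukcb mdgpj ancmm mumyw rxmyn dyxca fmi znoxw
Hunk 4: at line 3 remove [smszd] add [avd] -> 12 lines: ikl xypfr mmome avd ukcb mdgpj ancmm mumyw rxmyn dyxca fmi znoxw
Hunk 5: at line 5 remove [mdgpj,ancmm,mumyw] add [hfut] -> 10 lines: ikl xypfr mmome avd ukcb hfut rxmyn dyxca fmi znoxw
Hunk 6: at line 5 remove [hfut,rxmyn] add [vraxu] -> 9 lines: ikl xypfr mmome avd ukcb vraxu dyxca fmi znoxw
Hunk 7: at line 4 remove [vraxu] add [onugq,wfxmh,knuc] -> 11 lines: ikl xypfr mmome avd ukcb onugq wfxmh knuc dyxca fmi znoxw
Final line 11: znoxw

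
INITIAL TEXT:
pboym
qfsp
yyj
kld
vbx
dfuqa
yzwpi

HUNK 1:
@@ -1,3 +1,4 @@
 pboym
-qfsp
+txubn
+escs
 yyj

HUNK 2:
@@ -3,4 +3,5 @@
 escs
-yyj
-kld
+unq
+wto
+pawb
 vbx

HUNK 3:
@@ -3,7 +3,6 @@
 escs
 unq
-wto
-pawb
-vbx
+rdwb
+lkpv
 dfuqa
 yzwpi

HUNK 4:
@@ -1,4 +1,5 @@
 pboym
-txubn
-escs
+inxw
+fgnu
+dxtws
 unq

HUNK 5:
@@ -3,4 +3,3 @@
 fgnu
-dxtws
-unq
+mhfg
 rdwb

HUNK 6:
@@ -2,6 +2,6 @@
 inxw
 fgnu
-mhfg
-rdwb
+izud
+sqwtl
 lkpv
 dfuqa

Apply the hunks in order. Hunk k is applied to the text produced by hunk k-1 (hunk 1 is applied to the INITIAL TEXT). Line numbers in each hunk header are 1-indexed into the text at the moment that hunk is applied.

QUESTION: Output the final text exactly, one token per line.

Hunk 1: at line 1 remove [qfsp] add [txubn,escs] -> 8 lines: pboym txubn escs yyj kld vbx dfuqa yzwpi
Hunk 2: at line 3 remove [yyj,kld] add [unq,wto,pawb] -> 9 lines: pboym txubn escs unq wto pawb vbx dfuqa yzwpi
Hunk 3: at line 3 remove [wto,pawb,vbx] add [rdwb,lkpv] -> 8 lines: pboym txubn escs unq rdwb lkpv dfuqa yzwpi
Hunk 4: at line 1 remove [txubn,escs] add [inxw,fgnu,dxtws] -> 9 lines: pboym inxw fgnu dxtws unq rdwb lkpv dfuqa yzwpi
Hunk 5: at line 3 remove [dxtws,unq] add [mhfg] -> 8 lines: pboym inxw fgnu mhfg rdwb lkpv dfuqa yzwpi
Hunk 6: at line 2 remove [mhfg,rdwb] add [izud,sqwtl] -> 8 lines: pboym inxw fgnu izud sqwtl lkpv dfuqa yzwpi

Answer: pboym
inxw
fgnu
izud
sqwtl
lkpv
dfuqa
yzwpi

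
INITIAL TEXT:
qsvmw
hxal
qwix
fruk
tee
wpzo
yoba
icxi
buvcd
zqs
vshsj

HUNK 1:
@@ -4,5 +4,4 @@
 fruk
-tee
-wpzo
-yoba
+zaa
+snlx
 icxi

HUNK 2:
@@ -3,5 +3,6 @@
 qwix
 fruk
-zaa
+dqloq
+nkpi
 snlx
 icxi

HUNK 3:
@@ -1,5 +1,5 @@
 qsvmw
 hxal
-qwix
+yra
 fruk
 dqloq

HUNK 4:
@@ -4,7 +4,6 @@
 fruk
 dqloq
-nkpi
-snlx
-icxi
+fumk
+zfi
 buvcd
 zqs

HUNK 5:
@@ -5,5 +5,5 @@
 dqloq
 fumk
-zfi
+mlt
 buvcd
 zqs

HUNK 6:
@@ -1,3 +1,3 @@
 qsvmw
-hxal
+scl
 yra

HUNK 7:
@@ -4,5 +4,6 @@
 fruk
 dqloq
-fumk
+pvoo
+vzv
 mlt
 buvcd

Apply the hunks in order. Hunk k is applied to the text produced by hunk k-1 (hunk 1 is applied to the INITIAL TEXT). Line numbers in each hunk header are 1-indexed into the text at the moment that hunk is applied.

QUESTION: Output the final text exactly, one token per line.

Answer: qsvmw
scl
yra
fruk
dqloq
pvoo
vzv
mlt
buvcd
zqs
vshsj

Derivation:
Hunk 1: at line 4 remove [tee,wpzo,yoba] add [zaa,snlx] -> 10 lines: qsvmw hxal qwix fruk zaa snlx icxi buvcd zqs vshsj
Hunk 2: at line 3 remove [zaa] add [dqloq,nkpi] -> 11 lines: qsvmw hxal qwix fruk dqloq nkpi snlx icxi buvcd zqs vshsj
Hunk 3: at line 1 remove [qwix] add [yra] -> 11 lines: qsvmw hxal yra fruk dqloq nkpi snlx icxi buvcd zqs vshsj
Hunk 4: at line 4 remove [nkpi,snlx,icxi] add [fumk,zfi] -> 10 lines: qsvmw hxal yra fruk dqloq fumk zfi buvcd zqs vshsj
Hunk 5: at line 5 remove [zfi] add [mlt] -> 10 lines: qsvmw hxal yra fruk dqloq fumk mlt buvcd zqs vshsj
Hunk 6: at line 1 remove [hxal] add [scl] -> 10 lines: qsvmw scl yra fruk dqloq fumk mlt buvcd zqs vshsj
Hunk 7: at line 4 remove [fumk] add [pvoo,vzv] -> 11 lines: qsvmw scl yra fruk dqloq pvoo vzv mlt buvcd zqs vshsj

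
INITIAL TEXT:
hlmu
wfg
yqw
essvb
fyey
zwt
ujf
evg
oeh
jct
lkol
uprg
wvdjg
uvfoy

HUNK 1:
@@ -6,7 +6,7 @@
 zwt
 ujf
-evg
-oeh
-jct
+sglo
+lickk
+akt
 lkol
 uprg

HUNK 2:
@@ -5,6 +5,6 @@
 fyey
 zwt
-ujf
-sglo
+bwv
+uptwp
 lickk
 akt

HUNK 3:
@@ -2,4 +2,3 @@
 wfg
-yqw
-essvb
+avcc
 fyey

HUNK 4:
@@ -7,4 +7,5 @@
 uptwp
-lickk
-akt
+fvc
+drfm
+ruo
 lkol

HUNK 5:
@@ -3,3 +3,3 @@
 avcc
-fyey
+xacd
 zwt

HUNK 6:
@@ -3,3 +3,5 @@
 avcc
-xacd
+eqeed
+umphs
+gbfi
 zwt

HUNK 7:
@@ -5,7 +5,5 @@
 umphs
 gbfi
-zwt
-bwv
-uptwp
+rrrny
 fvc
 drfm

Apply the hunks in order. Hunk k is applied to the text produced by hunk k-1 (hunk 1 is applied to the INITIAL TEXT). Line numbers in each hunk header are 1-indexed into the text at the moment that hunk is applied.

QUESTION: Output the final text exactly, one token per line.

Answer: hlmu
wfg
avcc
eqeed
umphs
gbfi
rrrny
fvc
drfm
ruo
lkol
uprg
wvdjg
uvfoy

Derivation:
Hunk 1: at line 6 remove [evg,oeh,jct] add [sglo,lickk,akt] -> 14 lines: hlmu wfg yqw essvb fyey zwt ujf sglo lickk akt lkol uprg wvdjg uvfoy
Hunk 2: at line 5 remove [ujf,sglo] add [bwv,uptwp] -> 14 lines: hlmu wfg yqw essvb fyey zwt bwv uptwp lickk akt lkol uprg wvdjg uvfoy
Hunk 3: at line 2 remove [yqw,essvb] add [avcc] -> 13 lines: hlmu wfg avcc fyey zwt bwv uptwp lickk akt lkol uprg wvdjg uvfoy
Hunk 4: at line 7 remove [lickk,akt] add [fvc,drfm,ruo] -> 14 lines: hlmu wfg avcc fyey zwt bwv uptwp fvc drfm ruo lkol uprg wvdjg uvfoy
Hunk 5: at line 3 remove [fyey] add [xacd] -> 14 lines: hlmu wfg avcc xacd zwt bwv uptwp fvc drfm ruo lkol uprg wvdjg uvfoy
Hunk 6: at line 3 remove [xacd] add [eqeed,umphs,gbfi] -> 16 lines: hlmu wfg avcc eqeed umphs gbfi zwt bwv uptwp fvc drfm ruo lkol uprg wvdjg uvfoy
Hunk 7: at line 5 remove [zwt,bwv,uptwp] add [rrrny] -> 14 lines: hlmu wfg avcc eqeed umphs gbfi rrrny fvc drfm ruo lkol uprg wvdjg uvfoy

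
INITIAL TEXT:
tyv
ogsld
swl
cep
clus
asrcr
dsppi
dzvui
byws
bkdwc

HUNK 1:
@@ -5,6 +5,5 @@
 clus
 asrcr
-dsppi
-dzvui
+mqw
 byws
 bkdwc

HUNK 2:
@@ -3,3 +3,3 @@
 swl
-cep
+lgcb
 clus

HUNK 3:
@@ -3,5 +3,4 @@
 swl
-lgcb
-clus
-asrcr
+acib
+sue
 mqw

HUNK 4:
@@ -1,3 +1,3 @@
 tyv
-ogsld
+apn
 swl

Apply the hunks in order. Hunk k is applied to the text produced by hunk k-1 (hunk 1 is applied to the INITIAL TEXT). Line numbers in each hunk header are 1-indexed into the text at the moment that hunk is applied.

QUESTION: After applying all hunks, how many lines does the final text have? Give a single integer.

Answer: 8

Derivation:
Hunk 1: at line 5 remove [dsppi,dzvui] add [mqw] -> 9 lines: tyv ogsld swl cep clus asrcr mqw byws bkdwc
Hunk 2: at line 3 remove [cep] add [lgcb] -> 9 lines: tyv ogsld swl lgcb clus asrcr mqw byws bkdwc
Hunk 3: at line 3 remove [lgcb,clus,asrcr] add [acib,sue] -> 8 lines: tyv ogsld swl acib sue mqw byws bkdwc
Hunk 4: at line 1 remove [ogsld] add [apn] -> 8 lines: tyv apn swl acib sue mqw byws bkdwc
Final line count: 8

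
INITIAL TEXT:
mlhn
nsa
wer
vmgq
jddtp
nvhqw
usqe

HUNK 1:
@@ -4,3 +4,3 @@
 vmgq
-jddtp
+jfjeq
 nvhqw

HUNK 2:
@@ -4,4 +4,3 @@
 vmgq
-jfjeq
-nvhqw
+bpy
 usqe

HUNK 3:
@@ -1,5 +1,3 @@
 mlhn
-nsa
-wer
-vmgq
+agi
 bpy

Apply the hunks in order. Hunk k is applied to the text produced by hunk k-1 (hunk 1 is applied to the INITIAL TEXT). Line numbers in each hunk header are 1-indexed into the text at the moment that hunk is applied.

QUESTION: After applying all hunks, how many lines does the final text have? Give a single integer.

Hunk 1: at line 4 remove [jddtp] add [jfjeq] -> 7 lines: mlhn nsa wer vmgq jfjeq nvhqw usqe
Hunk 2: at line 4 remove [jfjeq,nvhqw] add [bpy] -> 6 lines: mlhn nsa wer vmgq bpy usqe
Hunk 3: at line 1 remove [nsa,wer,vmgq] add [agi] -> 4 lines: mlhn agi bpy usqe
Final line count: 4

Answer: 4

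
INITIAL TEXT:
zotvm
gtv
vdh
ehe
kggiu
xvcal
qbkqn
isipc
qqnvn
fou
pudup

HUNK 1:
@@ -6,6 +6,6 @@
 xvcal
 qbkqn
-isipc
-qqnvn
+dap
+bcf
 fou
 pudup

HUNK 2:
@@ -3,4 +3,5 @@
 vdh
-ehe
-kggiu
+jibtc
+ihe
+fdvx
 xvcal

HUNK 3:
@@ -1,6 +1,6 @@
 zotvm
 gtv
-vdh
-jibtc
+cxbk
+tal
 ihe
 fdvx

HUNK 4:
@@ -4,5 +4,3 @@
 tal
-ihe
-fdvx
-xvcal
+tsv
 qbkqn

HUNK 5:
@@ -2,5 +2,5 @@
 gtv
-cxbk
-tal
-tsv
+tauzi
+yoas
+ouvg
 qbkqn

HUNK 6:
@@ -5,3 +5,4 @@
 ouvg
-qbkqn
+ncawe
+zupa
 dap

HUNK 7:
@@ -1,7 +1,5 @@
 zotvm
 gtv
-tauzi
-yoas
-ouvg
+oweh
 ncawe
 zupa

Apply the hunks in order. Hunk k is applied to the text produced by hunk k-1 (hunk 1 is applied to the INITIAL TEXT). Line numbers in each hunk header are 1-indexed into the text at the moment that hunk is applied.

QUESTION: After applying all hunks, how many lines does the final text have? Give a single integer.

Hunk 1: at line 6 remove [isipc,qqnvn] add [dap,bcf] -> 11 lines: zotvm gtv vdh ehe kggiu xvcal qbkqn dap bcf fou pudup
Hunk 2: at line 3 remove [ehe,kggiu] add [jibtc,ihe,fdvx] -> 12 lines: zotvm gtv vdh jibtc ihe fdvx xvcal qbkqn dap bcf fou pudup
Hunk 3: at line 1 remove [vdh,jibtc] add [cxbk,tal] -> 12 lines: zotvm gtv cxbk tal ihe fdvx xvcal qbkqn dap bcf fou pudup
Hunk 4: at line 4 remove [ihe,fdvx,xvcal] add [tsv] -> 10 lines: zotvm gtv cxbk tal tsv qbkqn dap bcf fou pudup
Hunk 5: at line 2 remove [cxbk,tal,tsv] add [tauzi,yoas,ouvg] -> 10 lines: zotvm gtv tauzi yoas ouvg qbkqn dap bcf fou pudup
Hunk 6: at line 5 remove [qbkqn] add [ncawe,zupa] -> 11 lines: zotvm gtv tauzi yoas ouvg ncawe zupa dap bcf fou pudup
Hunk 7: at line 1 remove [tauzi,yoas,ouvg] add [oweh] -> 9 lines: zotvm gtv oweh ncawe zupa dap bcf fou pudup
Final line count: 9

Answer: 9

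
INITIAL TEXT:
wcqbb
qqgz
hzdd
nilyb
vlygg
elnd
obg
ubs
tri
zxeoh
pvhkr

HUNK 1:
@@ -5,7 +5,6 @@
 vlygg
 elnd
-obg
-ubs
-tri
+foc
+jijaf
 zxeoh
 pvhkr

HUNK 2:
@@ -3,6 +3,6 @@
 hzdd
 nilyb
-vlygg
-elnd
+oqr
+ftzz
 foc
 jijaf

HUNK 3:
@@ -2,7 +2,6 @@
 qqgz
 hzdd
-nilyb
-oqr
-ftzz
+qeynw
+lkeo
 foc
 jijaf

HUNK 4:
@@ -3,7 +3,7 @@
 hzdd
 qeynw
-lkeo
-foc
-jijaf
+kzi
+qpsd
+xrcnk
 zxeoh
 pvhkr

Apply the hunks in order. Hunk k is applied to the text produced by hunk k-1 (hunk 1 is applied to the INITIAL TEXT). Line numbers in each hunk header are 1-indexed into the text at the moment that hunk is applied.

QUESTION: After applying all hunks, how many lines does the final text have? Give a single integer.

Answer: 9

Derivation:
Hunk 1: at line 5 remove [obg,ubs,tri] add [foc,jijaf] -> 10 lines: wcqbb qqgz hzdd nilyb vlygg elnd foc jijaf zxeoh pvhkr
Hunk 2: at line 3 remove [vlygg,elnd] add [oqr,ftzz] -> 10 lines: wcqbb qqgz hzdd nilyb oqr ftzz foc jijaf zxeoh pvhkr
Hunk 3: at line 2 remove [nilyb,oqr,ftzz] add [qeynw,lkeo] -> 9 lines: wcqbb qqgz hzdd qeynw lkeo foc jijaf zxeoh pvhkr
Hunk 4: at line 3 remove [lkeo,foc,jijaf] add [kzi,qpsd,xrcnk] -> 9 lines: wcqbb qqgz hzdd qeynw kzi qpsd xrcnk zxeoh pvhkr
Final line count: 9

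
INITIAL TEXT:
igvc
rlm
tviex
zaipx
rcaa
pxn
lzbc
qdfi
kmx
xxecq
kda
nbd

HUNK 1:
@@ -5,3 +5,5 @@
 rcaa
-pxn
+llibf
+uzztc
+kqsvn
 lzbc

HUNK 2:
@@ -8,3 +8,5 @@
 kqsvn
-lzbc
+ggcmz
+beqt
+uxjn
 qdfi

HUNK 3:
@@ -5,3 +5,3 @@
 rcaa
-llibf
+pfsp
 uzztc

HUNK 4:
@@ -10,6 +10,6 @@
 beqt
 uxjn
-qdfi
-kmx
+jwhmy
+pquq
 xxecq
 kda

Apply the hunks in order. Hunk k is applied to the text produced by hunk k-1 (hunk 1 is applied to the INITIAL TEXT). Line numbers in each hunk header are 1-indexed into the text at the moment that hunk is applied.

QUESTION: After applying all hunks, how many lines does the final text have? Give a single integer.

Hunk 1: at line 5 remove [pxn] add [llibf,uzztc,kqsvn] -> 14 lines: igvc rlm tviex zaipx rcaa llibf uzztc kqsvn lzbc qdfi kmx xxecq kda nbd
Hunk 2: at line 8 remove [lzbc] add [ggcmz,beqt,uxjn] -> 16 lines: igvc rlm tviex zaipx rcaa llibf uzztc kqsvn ggcmz beqt uxjn qdfi kmx xxecq kda nbd
Hunk 3: at line 5 remove [llibf] add [pfsp] -> 16 lines: igvc rlm tviex zaipx rcaa pfsp uzztc kqsvn ggcmz beqt uxjn qdfi kmx xxecq kda nbd
Hunk 4: at line 10 remove [qdfi,kmx] add [jwhmy,pquq] -> 16 lines: igvc rlm tviex zaipx rcaa pfsp uzztc kqsvn ggcmz beqt uxjn jwhmy pquq xxecq kda nbd
Final line count: 16

Answer: 16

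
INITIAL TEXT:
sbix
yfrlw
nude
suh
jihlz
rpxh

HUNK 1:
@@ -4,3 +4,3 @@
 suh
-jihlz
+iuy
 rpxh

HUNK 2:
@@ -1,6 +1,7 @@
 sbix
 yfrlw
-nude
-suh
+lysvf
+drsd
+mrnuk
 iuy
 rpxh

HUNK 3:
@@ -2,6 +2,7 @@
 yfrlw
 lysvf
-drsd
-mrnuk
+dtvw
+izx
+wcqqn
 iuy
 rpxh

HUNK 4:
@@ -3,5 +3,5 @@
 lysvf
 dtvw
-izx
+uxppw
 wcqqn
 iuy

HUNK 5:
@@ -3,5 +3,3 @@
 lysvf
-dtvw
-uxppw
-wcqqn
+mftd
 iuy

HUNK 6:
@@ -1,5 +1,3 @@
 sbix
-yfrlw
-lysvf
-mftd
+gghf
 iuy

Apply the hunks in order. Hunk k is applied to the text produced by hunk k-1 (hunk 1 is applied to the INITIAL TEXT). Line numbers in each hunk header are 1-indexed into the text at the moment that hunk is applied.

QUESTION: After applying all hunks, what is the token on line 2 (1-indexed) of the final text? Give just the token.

Answer: gghf

Derivation:
Hunk 1: at line 4 remove [jihlz] add [iuy] -> 6 lines: sbix yfrlw nude suh iuy rpxh
Hunk 2: at line 1 remove [nude,suh] add [lysvf,drsd,mrnuk] -> 7 lines: sbix yfrlw lysvf drsd mrnuk iuy rpxh
Hunk 3: at line 2 remove [drsd,mrnuk] add [dtvw,izx,wcqqn] -> 8 lines: sbix yfrlw lysvf dtvw izx wcqqn iuy rpxh
Hunk 4: at line 3 remove [izx] add [uxppw] -> 8 lines: sbix yfrlw lysvf dtvw uxppw wcqqn iuy rpxh
Hunk 5: at line 3 remove [dtvw,uxppw,wcqqn] add [mftd] -> 6 lines: sbix yfrlw lysvf mftd iuy rpxh
Hunk 6: at line 1 remove [yfrlw,lysvf,mftd] add [gghf] -> 4 lines: sbix gghf iuy rpxh
Final line 2: gghf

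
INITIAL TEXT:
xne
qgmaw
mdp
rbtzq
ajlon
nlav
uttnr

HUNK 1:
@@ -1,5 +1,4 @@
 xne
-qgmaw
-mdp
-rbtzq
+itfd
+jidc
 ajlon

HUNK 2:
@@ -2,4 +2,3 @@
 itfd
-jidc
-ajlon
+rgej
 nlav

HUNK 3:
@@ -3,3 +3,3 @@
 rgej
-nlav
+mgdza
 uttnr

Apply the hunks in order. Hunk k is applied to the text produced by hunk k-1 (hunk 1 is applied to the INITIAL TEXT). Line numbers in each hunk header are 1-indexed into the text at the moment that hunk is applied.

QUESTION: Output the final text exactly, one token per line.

Answer: xne
itfd
rgej
mgdza
uttnr

Derivation:
Hunk 1: at line 1 remove [qgmaw,mdp,rbtzq] add [itfd,jidc] -> 6 lines: xne itfd jidc ajlon nlav uttnr
Hunk 2: at line 2 remove [jidc,ajlon] add [rgej] -> 5 lines: xne itfd rgej nlav uttnr
Hunk 3: at line 3 remove [nlav] add [mgdza] -> 5 lines: xne itfd rgej mgdza uttnr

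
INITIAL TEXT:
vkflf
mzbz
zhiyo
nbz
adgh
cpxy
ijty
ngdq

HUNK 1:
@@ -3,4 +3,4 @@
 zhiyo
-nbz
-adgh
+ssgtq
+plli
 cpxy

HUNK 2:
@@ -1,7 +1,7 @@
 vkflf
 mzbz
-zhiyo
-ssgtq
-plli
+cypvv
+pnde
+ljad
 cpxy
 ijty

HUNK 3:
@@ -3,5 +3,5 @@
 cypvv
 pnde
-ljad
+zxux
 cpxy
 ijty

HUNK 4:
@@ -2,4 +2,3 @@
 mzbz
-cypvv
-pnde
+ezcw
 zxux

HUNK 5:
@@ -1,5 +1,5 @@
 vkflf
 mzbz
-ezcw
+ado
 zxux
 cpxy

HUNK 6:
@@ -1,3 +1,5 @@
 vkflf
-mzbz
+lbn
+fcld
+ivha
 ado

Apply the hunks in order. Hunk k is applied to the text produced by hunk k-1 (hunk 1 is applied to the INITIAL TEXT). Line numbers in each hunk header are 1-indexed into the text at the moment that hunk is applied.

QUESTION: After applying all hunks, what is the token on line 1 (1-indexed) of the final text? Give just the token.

Hunk 1: at line 3 remove [nbz,adgh] add [ssgtq,plli] -> 8 lines: vkflf mzbz zhiyo ssgtq plli cpxy ijty ngdq
Hunk 2: at line 1 remove [zhiyo,ssgtq,plli] add [cypvv,pnde,ljad] -> 8 lines: vkflf mzbz cypvv pnde ljad cpxy ijty ngdq
Hunk 3: at line 3 remove [ljad] add [zxux] -> 8 lines: vkflf mzbz cypvv pnde zxux cpxy ijty ngdq
Hunk 4: at line 2 remove [cypvv,pnde] add [ezcw] -> 7 lines: vkflf mzbz ezcw zxux cpxy ijty ngdq
Hunk 5: at line 1 remove [ezcw] add [ado] -> 7 lines: vkflf mzbz ado zxux cpxy ijty ngdq
Hunk 6: at line 1 remove [mzbz] add [lbn,fcld,ivha] -> 9 lines: vkflf lbn fcld ivha ado zxux cpxy ijty ngdq
Final line 1: vkflf

Answer: vkflf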